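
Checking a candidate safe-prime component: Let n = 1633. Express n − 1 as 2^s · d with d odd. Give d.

51

Halving: 1632 → 816 → 408 → 204 → 102 → 51; 51 is odd.
So 1632 = 2^5 · 51.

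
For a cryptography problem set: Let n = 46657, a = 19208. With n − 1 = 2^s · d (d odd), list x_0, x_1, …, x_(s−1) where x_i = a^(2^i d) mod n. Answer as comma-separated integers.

16323, 28859, 14431, 23570, 1, 1

n − 1 = 46656 = 2^6 · 729, so s = 6 and d = 729.
x_0 = 19208^729 mod 46657 = 16323.
x_1 = 16323^2 mod 46657 = 28859.
x_2 = 28859^2 mod 46657 = 14431.
x_3 = 14431^2 mod 46657 = 23570.
x_4 = 23570^2 mod 46657 = 1.
x_5 = 1^2 mod 46657 = 1.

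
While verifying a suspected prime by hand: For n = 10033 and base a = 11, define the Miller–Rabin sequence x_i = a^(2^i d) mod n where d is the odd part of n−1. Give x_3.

4920

n − 1 = 10032 = 2^4 · 627, so s = 4 and d = 627.
x_0 = 11^627 mod 10033 = 8915.
x_1 = 8915^2 mod 10033 = 5832.
x_2 = 5832^2 mod 10033 = 354.
x_3 = 354^2 mod 10033 = 4920.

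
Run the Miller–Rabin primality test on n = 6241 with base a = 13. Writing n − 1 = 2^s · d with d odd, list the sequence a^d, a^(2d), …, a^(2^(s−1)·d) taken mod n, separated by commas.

4504, 2766, 5531, 4820, 3398

n − 1 = 6240 = 2^5 · 195, so s = 5 and d = 195.
x_0 = 13^195 mod 6241 = 4504.
x_1 = 4504^2 mod 6241 = 2766.
x_2 = 2766^2 mod 6241 = 5531.
x_3 = 5531^2 mod 6241 = 4820.
x_4 = 4820^2 mod 6241 = 3398.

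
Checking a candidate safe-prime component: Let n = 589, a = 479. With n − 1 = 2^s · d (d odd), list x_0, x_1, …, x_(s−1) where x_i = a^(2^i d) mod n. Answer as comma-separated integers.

64, 562

n − 1 = 588 = 2^2 · 147, so s = 2 and d = 147.
x_0 = 479^147 mod 589 = 64.
x_1 = 64^2 mod 589 = 562.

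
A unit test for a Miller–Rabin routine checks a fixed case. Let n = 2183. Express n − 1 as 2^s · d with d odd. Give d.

Halving: 2182 → 1091; 1091 is odd.
So 2182 = 2^1 · 1091.

1091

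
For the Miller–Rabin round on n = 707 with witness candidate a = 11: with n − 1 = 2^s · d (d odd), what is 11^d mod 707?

n − 1 = 706 = 2^1 · 353, so s = 1 and d = 353.
By repeated squaring, 11^353 ≡ 184 (mod 707).

184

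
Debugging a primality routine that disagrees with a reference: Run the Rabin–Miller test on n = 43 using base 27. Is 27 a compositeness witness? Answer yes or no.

n − 1 = 42 = 2^1 · 21, so s = 1 and d = 21.
By repeated squaring, 27^21 ≡ 42 (mod 43).
x_0 = 27^21 mod 43 = 42.
x_0 = 42 ≡ −1, so 27 is not a witness.

no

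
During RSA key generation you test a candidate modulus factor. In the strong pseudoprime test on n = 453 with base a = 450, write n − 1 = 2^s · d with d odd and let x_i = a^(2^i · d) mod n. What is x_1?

n − 1 = 452 = 2^2 · 113, so s = 2 and d = 113.
x_0 = 450^113 mod 453 = 237.
x_1 = 237^2 mod 453 = 450.

450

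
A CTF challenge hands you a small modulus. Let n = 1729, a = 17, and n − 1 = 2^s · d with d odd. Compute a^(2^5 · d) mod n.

1

n − 1 = 1728 = 2^6 · 27, so s = 6 and d = 27.
Repeated squaring mod 1729: 17^1 ≡ 17, 17^2 ≡ 289, 17^4 ≡ 529, 17^8 ≡ 1472, 17^16 ≡ 347.
27 = 16 + 8 + 2 + 1, so 17^27 ≡ 347·1472·289·17 ≡ 818 (mod 1729).
x_0 = 818.
x_1 = 818^2 mod 1729 = 1.
x_2 = 1^2 mod 1729 = 1.
x_3 = 1^2 mod 1729 = 1.
x_4 = 1^2 mod 1729 = 1.
x_5 = 1^2 mod 1729 = 1.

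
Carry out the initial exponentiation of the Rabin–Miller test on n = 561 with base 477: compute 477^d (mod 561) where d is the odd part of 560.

375

n − 1 = 560 = 2^4 · 35, so s = 4 and d = 35.
Repeated squaring mod 561: 477^1 ≡ 477, 477^2 ≡ 324, 477^4 ≡ 69, 477^8 ≡ 273, 477^16 ≡ 477, 477^32 ≡ 324.
35 = 32 + 2 + 1, so 477^35 ≡ 324·324·477 ≡ 375 (mod 561).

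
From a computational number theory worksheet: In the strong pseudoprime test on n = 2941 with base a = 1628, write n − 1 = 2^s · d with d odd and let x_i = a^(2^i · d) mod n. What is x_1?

n − 1 = 2940 = 2^2 · 735, so s = 2 and d = 735.
Repeated squaring mod 2941: 1628^1 ≡ 1628, 1628^2 ≡ 543, 1628^4 ≡ 749, 1628^8 ≡ 2211, 1628^16 ≡ 579, 1628^32 ≡ 2908, 1628^64 ≡ 1089, 1628^128 ≡ 698, 1628^256 ≡ 1939, 1628^512 ≡ 1123.
735 = 512 + 128 + 64 + 16 + 8 + 4 + 2 + 1, so 1628^735 ≡ 1123·698·1089·579·2211·749·543·1628 ≡ 803 (mod 2941).
x_0 = 803.
x_1 = 803^2 mod 2941 = 730.

730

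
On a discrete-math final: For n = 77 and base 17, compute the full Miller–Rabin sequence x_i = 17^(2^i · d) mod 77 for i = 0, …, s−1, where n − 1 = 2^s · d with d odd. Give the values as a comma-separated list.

n − 1 = 76 = 2^2 · 19, so s = 2 and d = 19.
x_0 = 17^19 mod 77 = 24.
x_1 = 24^2 mod 77 = 37.

24, 37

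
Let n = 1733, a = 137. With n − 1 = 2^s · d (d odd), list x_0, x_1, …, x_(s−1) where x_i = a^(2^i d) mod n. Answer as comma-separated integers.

1323, 1732

n − 1 = 1732 = 2^2 · 433, so s = 2 and d = 433.
x_0 = 137^433 mod 1733 = 1323.
x_1 = 1323^2 mod 1733 = 1732.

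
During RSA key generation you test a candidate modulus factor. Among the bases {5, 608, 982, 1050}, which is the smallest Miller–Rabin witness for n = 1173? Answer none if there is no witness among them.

n − 1 = 1172 = 2^2 · 293, so s = 2 and d = 293.
Base 5: x_0 = 5^293 mod 1173 = 983. x_0 is neither 1 nor 1172, so continue squaring. x_1 = 983^2 mod 1173 = 910. Reached i = s−1 = 1 without hitting −1: 5 is a Miller–Rabin witness and 1173 is composite.
Base 608: x_0 = 608^293 mod 1173 = 1118. x_0 is neither 1 nor 1172, so continue squaring. x_1 = 1118^2 mod 1173 = 679. Reached i = s−1 = 1 without hitting −1: 608 is a Miller–Rabin witness and 1173 is composite.
Base 982: x_0 = 982^293 mod 1173 = 64. x_0 is neither 1 nor 1172, so continue squaring. x_1 = 64^2 mod 1173 = 577. Reached i = s−1 = 1 without hitting −1: 982 is a Miller–Rabin witness and 1173 is composite.
Base 1050: x_0 = 1050^293 mod 1173 = 540. x_0 is neither 1 nor 1172, so continue squaring. x_1 = 540^2 mod 1173 = 696. Reached i = s−1 = 1 without hitting −1: 1050 is a Miller–Rabin witness and 1173 is composite.
The smallest witness among the given bases is 5.

5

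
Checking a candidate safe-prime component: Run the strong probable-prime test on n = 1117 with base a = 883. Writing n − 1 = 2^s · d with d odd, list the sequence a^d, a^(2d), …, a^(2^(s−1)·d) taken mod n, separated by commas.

903, 1116

n − 1 = 1116 = 2^2 · 279, so s = 2 and d = 279.
x_0 = 883^279 mod 1117 = 903.
x_1 = 903^2 mod 1117 = 1116.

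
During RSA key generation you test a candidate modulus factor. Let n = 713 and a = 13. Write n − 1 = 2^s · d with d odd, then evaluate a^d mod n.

n − 1 = 712 = 2^3 · 89, so s = 3 and d = 89.
Repeated squaring mod 713: 13^1 ≡ 13, 13^2 ≡ 169, 13^4 ≡ 41, 13^8 ≡ 255, 13^16 ≡ 142, 13^32 ≡ 200, 13^64 ≡ 72.
89 = 64 + 16 + 8 + 1, so 13^89 ≡ 72·142·255·13 ≡ 105 (mod 713).

105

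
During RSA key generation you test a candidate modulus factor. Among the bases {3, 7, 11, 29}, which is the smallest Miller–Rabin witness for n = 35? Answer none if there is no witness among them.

3

n − 1 = 34 = 2^1 · 17, so s = 1 and d = 17.
Base 3: x_0 = 3^17 mod 35 = 33. x_0 ∉ {1, 34} and s = 1, so 3 is a Miller–Rabin witness and 35 is composite.
Base 7: x_0 = 7^17 mod 35 = 7. x_0 ∉ {1, 34} and s = 1, so 7 is a Miller–Rabin witness and 35 is composite.
Base 11: x_0 = 11^17 mod 35 = 16. x_0 ∉ {1, 34} and s = 1, so 11 is a Miller–Rabin witness and 35 is composite.
Base 29: x_0 = 29^17 mod 35 = 29. x_0 ∉ {1, 34} and s = 1, so 29 is a Miller–Rabin witness and 35 is composite.
The smallest witness among the given bases is 3.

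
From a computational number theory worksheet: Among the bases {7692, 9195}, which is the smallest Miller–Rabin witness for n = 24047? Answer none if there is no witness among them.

7692

n − 1 = 24046 = 2^1 · 12023, so s = 1 and d = 12023.
Base 7692: x_0 = 7692^12023 mod 24047 = 9781. x_0 ∉ {1, 24046} and s = 1, so 7692 is a Miller–Rabin witness and 24047 is composite.
Base 9195: x_0 = 9195^12023 mod 24047 = 1204. x_0 ∉ {1, 24046} and s = 1, so 9195 is a Miller–Rabin witness and 24047 is composite.
The smallest witness among the given bases is 7692.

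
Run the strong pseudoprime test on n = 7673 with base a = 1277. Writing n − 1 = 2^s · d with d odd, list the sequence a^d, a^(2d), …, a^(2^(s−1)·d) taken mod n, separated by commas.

7396, 7672, 1

n − 1 = 7672 = 2^3 · 959, so s = 3 and d = 959.
x_0 = 1277^959 mod 7673 = 7396.
x_1 = 7396^2 mod 7673 = 7672.
x_2 = 7672^2 mod 7673 = 1.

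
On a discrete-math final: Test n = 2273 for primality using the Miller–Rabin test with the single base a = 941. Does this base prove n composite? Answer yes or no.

no

n − 1 = 2272 = 2^5 · 71, so s = 5 and d = 71.
x_0 = 941^71 mod 2273 = 1194.
x_0 is neither 1 nor 2272, so continue squaring.
x_1 = 1194^2 mod 2273 = 465.
x_2 = 465^2 mod 2273 = 290.
x_3 = 290^2 mod 2273 = 2272.
x_3 ≡ −1, so 941 is not a witness.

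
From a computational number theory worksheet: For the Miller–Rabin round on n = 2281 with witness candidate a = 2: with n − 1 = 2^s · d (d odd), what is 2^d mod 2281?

2280

n − 1 = 2280 = 2^3 · 285, so s = 3 and d = 285.
2^285 mod 2281 = 2280.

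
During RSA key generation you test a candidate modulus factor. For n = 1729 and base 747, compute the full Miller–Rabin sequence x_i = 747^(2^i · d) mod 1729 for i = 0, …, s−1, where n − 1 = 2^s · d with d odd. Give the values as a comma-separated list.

n − 1 = 1728 = 2^6 · 27, so s = 6 and d = 27.
x_0 = 747^27 mod 1729 = 1217.
x_1 = 1217^2 mod 1729 = 1065.
x_2 = 1065^2 mod 1729 = 1.
x_3 = 1^2 mod 1729 = 1.
x_4 = 1^2 mod 1729 = 1.
x_5 = 1^2 mod 1729 = 1.

1217, 1065, 1, 1, 1, 1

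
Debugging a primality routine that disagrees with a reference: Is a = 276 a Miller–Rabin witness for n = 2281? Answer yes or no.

no

n − 1 = 2280 = 2^3 · 285, so s = 3 and d = 285.
x_0 = 276^285 mod 2281 = 710.
x_0 is neither 1 nor 2280, so continue squaring.
x_1 = 710^2 mod 2281 = 2280.
x_1 ≡ −1, so 276 is not a witness.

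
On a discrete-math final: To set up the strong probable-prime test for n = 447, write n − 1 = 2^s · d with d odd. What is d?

Halving: 446 → 223; 223 is odd.
So 446 = 2^1 · 223.

223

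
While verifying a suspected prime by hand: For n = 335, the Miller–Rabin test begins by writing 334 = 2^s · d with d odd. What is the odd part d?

167

Halving: 334 → 167; 167 is odd.
So 334 = 2^1 · 167.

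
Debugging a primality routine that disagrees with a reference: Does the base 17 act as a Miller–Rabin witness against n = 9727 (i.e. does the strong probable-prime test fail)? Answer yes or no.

yes

n − 1 = 9726 = 2^1 · 4863, so s = 1 and d = 4863.
Repeated squaring mod 9727: 17^1 ≡ 17, 17^2 ≡ 289, 17^4 ≡ 5705, 17^8 ≡ 483, 17^16 ≡ 9568, 17^32 ≡ 5827, 17^64 ≡ 6699, 17^128 ≡ 5950, 17^256 ≡ 5947, 17^512 ≡ 9164, 17^1024 ≡ 5705, 17^2048 ≡ 483, 17^4096 ≡ 9568.
4863 = 4096 + 512 + 128 + 64 + 32 + 16 + 8 + 4 + 2 + 1, so 17^4863 ≡ 9568·9164·5950·6699·5827·9568·483·5705·289·17 ≡ 1079 (mod 9727).
x_0 = 17^4863 mod 9727 = 1079.
x_0 ∉ {1, 9726} and s = 1, so 17 is a Miller–Rabin witness and 9727 is composite.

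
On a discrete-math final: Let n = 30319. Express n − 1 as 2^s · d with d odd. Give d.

15159

Halving: 30318 → 15159; 15159 is odd.
So 30318 = 2^1 · 15159.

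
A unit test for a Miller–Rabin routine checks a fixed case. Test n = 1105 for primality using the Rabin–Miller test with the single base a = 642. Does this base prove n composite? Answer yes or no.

n − 1 = 1104 = 2^4 · 69, so s = 4 and d = 69.
x_0 = 642^69 mod 1105 = 642.
x_0 is neither 1 nor 1104, so continue squaring.
x_1 = 642^2 mod 1105 = 1104.
x_1 ≡ −1, so 642 is not a witness.

no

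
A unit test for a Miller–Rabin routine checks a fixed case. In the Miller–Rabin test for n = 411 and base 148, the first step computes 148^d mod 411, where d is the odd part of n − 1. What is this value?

n − 1 = 410 = 2^1 · 205, so s = 1 and d = 205.
Repeated squaring mod 411: 148^1 ≡ 148, 148^2 ≡ 121, 148^4 ≡ 256, 148^8 ≡ 187, 148^16 ≡ 34, 148^32 ≡ 334, 148^64 ≡ 175, 148^128 ≡ 211.
205 = 128 + 64 + 8 + 4 + 1, so 148^205 ≡ 211·175·187·256·148 ≡ 148 (mod 411).

148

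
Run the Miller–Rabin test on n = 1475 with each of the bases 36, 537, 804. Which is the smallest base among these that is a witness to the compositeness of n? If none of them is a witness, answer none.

n − 1 = 1474 = 2^1 · 737, so s = 1 and d = 737.
Base 36: x_0 = 36^737 mod 1475 = 1421. x_0 ∉ {1, 1474} and s = 1, so 36 is a Miller–Rabin witness and 1475 is composite.
Base 537: x_0 = 537^737 mod 1475 = 67. x_0 ∉ {1, 1474} and s = 1, so 537 is a Miller–Rabin witness and 1475 is composite.
Base 804: x_0 = 804^737 mod 1475 = 1009. x_0 ∉ {1, 1474} and s = 1, so 804 is a Miller–Rabin witness and 1475 is composite.
The smallest witness among the given bases is 36.

36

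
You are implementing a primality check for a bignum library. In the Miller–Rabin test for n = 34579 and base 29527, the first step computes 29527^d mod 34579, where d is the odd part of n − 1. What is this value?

n − 1 = 34578 = 2^1 · 17289, so s = 1 and d = 17289.
29527^17289 mod 34579 = 6896.

6896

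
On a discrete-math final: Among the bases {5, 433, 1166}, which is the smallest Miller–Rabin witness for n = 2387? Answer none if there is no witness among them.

5

n − 1 = 2386 = 2^1 · 1193, so s = 1 and d = 1193.
Base 5: x_0 = 5^1193 mod 2387 = 521. x_0 ∉ {1, 2386} and s = 1, so 5 is a Miller–Rabin witness and 2387 is composite.
Base 433: x_0 = 433^1193 mod 2387 = 867. x_0 ∉ {1, 2386} and s = 1, so 433 is a Miller–Rabin witness and 2387 is composite.
Base 1166: x_0 = 1166^1193 mod 2387 = 660. x_0 ∉ {1, 2386} and s = 1, so 1166 is a Miller–Rabin witness and 2387 is composite.
The smallest witness among the given bases is 5.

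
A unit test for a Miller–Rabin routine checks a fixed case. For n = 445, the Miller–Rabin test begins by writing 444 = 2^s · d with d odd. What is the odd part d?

Halving: 444 → 222 → 111; 111 is odd.
So 444 = 2^2 · 111.

111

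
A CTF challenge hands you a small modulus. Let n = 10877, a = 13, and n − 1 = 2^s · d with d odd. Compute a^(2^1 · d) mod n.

3992

n − 1 = 10876 = 2^2 · 2719, so s = 2 and d = 2719.
Repeated squaring mod 10877: 13^1 ≡ 13, 13^2 ≡ 169, 13^4 ≡ 6807, 13^8 ≡ 10106, 13^16 ≡ 7083, 13^32 ≡ 4165, 13^64 ≡ 9287, 13^128 ≡ 4636, 13^256 ≡ 10421, 13^512 ≡ 1273, 13^1024 ≡ 10733, 13^2048 ≡ 9859.
2719 = 2048 + 512 + 128 + 16 + 8 + 4 + 2 + 1, so 13^2719 ≡ 9859·1273·4636·7083·10106·6807·169·13 ≡ 10060 (mod 10877).
x_0 = 10060.
x_1 = 10060^2 mod 10877 = 3992.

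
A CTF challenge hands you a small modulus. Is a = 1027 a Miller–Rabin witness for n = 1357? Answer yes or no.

yes

n − 1 = 1356 = 2^2 · 339, so s = 2 and d = 339.
By repeated squaring, 1027^339 ≡ 957 (mod 1357).
x_0 = 1027^339 mod 1357 = 957.
x_0 is neither 1 nor 1356, so continue squaring.
x_1 = 957^2 mod 1357 = 1231.
Reached i = s−1 = 1 without hitting −1: 1027 is a Miller–Rabin witness and 1357 is composite.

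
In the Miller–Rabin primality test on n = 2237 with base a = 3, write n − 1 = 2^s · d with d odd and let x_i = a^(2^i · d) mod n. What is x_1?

2236

n − 1 = 2236 = 2^2 · 559, so s = 2 and d = 559.
Repeated squaring mod 2237: 3^1 ≡ 3, 3^2 ≡ 9, 3^4 ≡ 81, 3^8 ≡ 2087, 3^16 ≡ 130, 3^32 ≡ 1241, 3^64 ≡ 1025, 3^128 ≡ 1472, 3^256 ≡ 1368, 3^512 ≡ 1292.
559 = 512 + 32 + 8 + 4 + 2 + 1, so 3^559 ≡ 1292·1241·2087·81·9·3 ≡ 1216 (mod 2237).
x_0 = 1216.
x_1 = 1216^2 mod 2237 = 2236.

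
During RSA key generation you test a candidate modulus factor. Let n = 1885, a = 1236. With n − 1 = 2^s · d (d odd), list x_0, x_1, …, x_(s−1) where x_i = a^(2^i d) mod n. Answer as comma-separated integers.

1626, 1106

n − 1 = 1884 = 2^2 · 471, so s = 2 and d = 471.
x_0 = 1236^471 mod 1885 = 1626.
x_1 = 1626^2 mod 1885 = 1106.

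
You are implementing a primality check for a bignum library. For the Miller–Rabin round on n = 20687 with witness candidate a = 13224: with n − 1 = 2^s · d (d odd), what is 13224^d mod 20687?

8901

n − 1 = 20686 = 2^1 · 10343, so s = 1 and d = 10343.
13224^10343 mod 20687 = 8901.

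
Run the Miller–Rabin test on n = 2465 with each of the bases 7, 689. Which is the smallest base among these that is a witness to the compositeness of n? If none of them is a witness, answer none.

n − 1 = 2464 = 2^5 · 77, so s = 5 and d = 77.
Base 7: x_0 = 7^77 mod 2465 = 2437. x_0 is neither 1 nor 2464, so continue squaring. x_1 = 2437^2 mod 2465 = 784. x_2 = 784^2 mod 2465 = 871. x_3 = 871^2 mod 2465 = 1886. x_4 = 1886^2 mod 2465 = 1. x_4 = 1 but x_3 ≠ ±1, a nontrivial square root of 1 — 7 is a witness and 2465 is composite.
Base 689: x_0 = 689^77 mod 2465 = 144. x_0 is neither 1 nor 2464, so continue squaring. x_1 = 144^2 mod 2465 = 1016. x_2 = 1016^2 mod 2465 = 1886. x_3 = 1886^2 mod 2465 = 1. x_3 = 1 but x_2 ≠ ±1, a nontrivial square root of 1 — 689 is a witness and 2465 is composite.
The smallest witness among the given bases is 7.

7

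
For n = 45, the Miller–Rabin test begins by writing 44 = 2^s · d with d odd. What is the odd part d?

11

Halving: 44 → 22 → 11; 11 is odd.
So 44 = 2^2 · 11.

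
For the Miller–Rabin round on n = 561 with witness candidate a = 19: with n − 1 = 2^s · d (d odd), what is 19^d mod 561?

76

n − 1 = 560 = 2^4 · 35, so s = 4 and d = 35.
19^35 mod 561 = 76.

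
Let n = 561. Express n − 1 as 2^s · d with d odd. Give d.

Halving: 560 → 280 → 140 → 70 → 35; 35 is odd.
So 560 = 2^4 · 35.

35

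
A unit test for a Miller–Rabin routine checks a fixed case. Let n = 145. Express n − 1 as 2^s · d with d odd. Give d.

Halving: 144 → 72 → 36 → 18 → 9; 9 is odd.
So 144 = 2^4 · 9.

9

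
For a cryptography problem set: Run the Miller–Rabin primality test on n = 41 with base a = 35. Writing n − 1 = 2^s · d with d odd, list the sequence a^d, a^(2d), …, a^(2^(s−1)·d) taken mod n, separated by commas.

n − 1 = 40 = 2^3 · 5, so s = 3 and d = 5.
x_0 = 35^5 mod 41 = 14.
x_1 = 14^2 mod 41 = 32.
x_2 = 32^2 mod 41 = 40.

14, 32, 40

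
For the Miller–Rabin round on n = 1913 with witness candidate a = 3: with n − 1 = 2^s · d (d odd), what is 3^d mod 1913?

n − 1 = 1912 = 2^3 · 239, so s = 3 and d = 239.
3^239 mod 1913 = 922.

922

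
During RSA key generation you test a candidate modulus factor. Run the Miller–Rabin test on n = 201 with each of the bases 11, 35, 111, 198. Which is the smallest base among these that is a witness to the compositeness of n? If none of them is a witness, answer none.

n − 1 = 200 = 2^3 · 25, so s = 3 and d = 25.
Base 11: x_0 = 11^25 mod 201 = 74. x_0 is neither 1 nor 200, so continue squaring. x_1 = 74^2 mod 201 = 49. x_2 = 49^2 mod 201 = 190. Reached i = s−1 = 2 without hitting −1: 11 is a Miller–Rabin witness and 201 is composite.
Base 35: x_0 = 35^25 mod 201 = 56. x_0 is neither 1 nor 200, so continue squaring. x_1 = 56^2 mod 201 = 121. x_2 = 121^2 mod 201 = 169. Reached i = s−1 = 2 without hitting −1: 35 is a Miller–Rabin witness and 201 is composite.
Base 111: x_0 = 111^25 mod 201 = 195. x_0 is neither 1 nor 200, so continue squaring. x_1 = 195^2 mod 201 = 36. x_2 = 36^2 mod 201 = 90. Reached i = s−1 = 2 without hitting −1: 111 is a Miller–Rabin witness and 201 is composite.
Base 198: x_0 = 198^25 mod 201 = 174. x_0 is neither 1 nor 200, so continue squaring. x_1 = 174^2 mod 201 = 126. x_2 = 126^2 mod 201 = 198. Reached i = s−1 = 2 without hitting −1: 198 is a Miller–Rabin witness and 201 is composite.
The smallest witness among the given bases is 11.

11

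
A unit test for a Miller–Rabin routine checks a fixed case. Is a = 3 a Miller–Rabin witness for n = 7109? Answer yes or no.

no

n − 1 = 7108 = 2^2 · 1777, so s = 2 and d = 1777.
x_0 = 3^1777 mod 7109 = 6805.
x_0 is neither 1 nor 7108, so continue squaring.
x_1 = 6805^2 mod 7109 = 7108.
x_1 ≡ −1, so 3 is not a witness.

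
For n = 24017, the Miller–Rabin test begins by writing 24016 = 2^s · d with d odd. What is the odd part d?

Halving: 24016 → 12008 → 6004 → 3002 → 1501; 1501 is odd.
So 24016 = 2^4 · 1501.

1501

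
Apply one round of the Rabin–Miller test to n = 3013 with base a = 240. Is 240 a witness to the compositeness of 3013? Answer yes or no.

yes

n − 1 = 3012 = 2^2 · 753, so s = 2 and d = 753.
Repeated squaring mod 3013: 240^1 ≡ 240, 240^2 ≡ 353, 240^4 ≡ 1076, 240^8 ≡ 784, 240^16 ≡ 4, 240^32 ≡ 16, 240^64 ≡ 256, 240^128 ≡ 2263, 240^256 ≡ 2082, 240^512 ≡ 2030.
753 = 512 + 128 + 64 + 32 + 16 + 1, so 240^753 ≡ 2030·2263·256·16·4·240 ≡ 1468 (mod 3013).
x_0 = 240^753 mod 3013 = 1468.
x_0 is neither 1 nor 3012, so continue squaring.
x_1 = 1468^2 mod 3013 = 729.
Reached i = s−1 = 1 without hitting −1: 240 is a Miller–Rabin witness and 3013 is composite.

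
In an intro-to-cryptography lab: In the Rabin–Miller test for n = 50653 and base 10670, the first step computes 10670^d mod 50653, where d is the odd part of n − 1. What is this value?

40299

n − 1 = 50652 = 2^2 · 12663, so s = 2 and d = 12663.
10670^12663 mod 50653 = 40299.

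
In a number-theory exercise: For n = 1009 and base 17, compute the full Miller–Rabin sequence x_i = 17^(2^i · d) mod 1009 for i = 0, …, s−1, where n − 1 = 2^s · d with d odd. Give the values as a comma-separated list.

n − 1 = 1008 = 2^4 · 63, so s = 4 and d = 63.
x_0 = 17^63 mod 1009 = 830.
x_1 = 830^2 mod 1009 = 762.
x_2 = 762^2 mod 1009 = 469.
x_3 = 469^2 mod 1009 = 1008.

830, 762, 469, 1008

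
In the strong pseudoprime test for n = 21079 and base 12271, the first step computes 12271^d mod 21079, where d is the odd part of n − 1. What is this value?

13463

n − 1 = 21078 = 2^1 · 10539, so s = 1 and d = 10539.
By repeated squaring, 12271^10539 ≡ 13463 (mod 21079).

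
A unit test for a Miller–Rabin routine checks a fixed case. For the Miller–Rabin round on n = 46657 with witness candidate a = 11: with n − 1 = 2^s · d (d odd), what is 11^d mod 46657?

n − 1 = 46656 = 2^6 · 729, so s = 6 and d = 729.
Repeated squaring mod 46657: 11^1 ≡ 11, 11^2 ≡ 121, 11^4 ≡ 14641, 11^8 ≡ 16623, 11^16 ≡ 21375, 11^32 ≡ 25281, 11^64 ≡ 21375, 11^128 ≡ 25281, 11^256 ≡ 21375, 11^512 ≡ 25281.
729 = 512 + 128 + 64 + 16 + 8 + 1, so 11^729 ≡ 25281·25281·21375·21375·16623·11 ≡ 42882 (mod 46657).

42882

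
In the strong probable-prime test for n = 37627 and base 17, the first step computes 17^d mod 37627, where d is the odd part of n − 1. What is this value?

n − 1 = 37626 = 2^1 · 18813, so s = 1 and d = 18813.
Repeated squaring mod 37627: 17^1 ≡ 17, 17^2 ≡ 289, 17^4 ≡ 8267, 17^8 ≡ 12657, 17^16 ≡ 21510, 17^32 ≡ 18508, 17^64 ≡ 27483, 17^128 ≡ 28518, 17^256 ≡ 6346, 17^512 ≡ 10826, 17^1024 ≡ 31798, 17^2048 ≡ 60, 17^4096 ≡ 3600, 17^8192 ≡ 16312, 17^16384 ≡ 20827.
18813 = 16384 + 2048 + 256 + 64 + 32 + 16 + 8 + 4 + 1, so 17^18813 ≡ 20827·60·6346·27483·18508·21510·12657·8267·17 ≡ 14463 (mod 37627).

14463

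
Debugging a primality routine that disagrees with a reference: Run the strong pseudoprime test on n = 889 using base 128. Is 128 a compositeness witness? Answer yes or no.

n − 1 = 888 = 2^3 · 111, so s = 3 and d = 111.
x_0 = 128^111 mod 889 = 1.
x_0 = 1, so 128 is not a witness.

no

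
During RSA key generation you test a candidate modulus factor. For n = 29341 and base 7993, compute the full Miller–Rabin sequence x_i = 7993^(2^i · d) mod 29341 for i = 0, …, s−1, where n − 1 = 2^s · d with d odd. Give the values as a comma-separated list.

n − 1 = 29340 = 2^2 · 7335, so s = 2 and d = 7335.
x_0 = 7993^7335 mod 29341 = 23496.
x_1 = 23496^2 mod 29341 = 11101.

23496, 11101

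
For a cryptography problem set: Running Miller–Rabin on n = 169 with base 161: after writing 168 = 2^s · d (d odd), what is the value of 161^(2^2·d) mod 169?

n − 1 = 168 = 2^3 · 21, so s = 3 and d = 21.
Repeated squaring mod 169: 161^1 ≡ 161, 161^2 ≡ 64, 161^4 ≡ 40, 161^8 ≡ 79, 161^16 ≡ 157.
21 = 16 + 4 + 1, so 161^21 ≡ 157·40·161 ≡ 122 (mod 169).
x_0 = 122.
x_1 = 122^2 mod 169 = 12.
x_2 = 12^2 mod 169 = 144.

144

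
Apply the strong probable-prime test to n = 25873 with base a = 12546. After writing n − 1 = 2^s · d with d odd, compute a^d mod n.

25872

n − 1 = 25872 = 2^4 · 1617, so s = 4 and d = 1617.
Repeated squaring mod 25873: 12546^1 ≡ 12546, 12546^2 ≡ 16657, 12546^4 ≡ 19470, 12546^8 ≡ 15577, 12546^16 ≡ 5935, 12546^32 ≡ 11072, 12546^64 ≡ 2910, 12546^128 ≡ 7629, 12546^256 ≡ 13264, 12546^512 ≡ 23169, 12546^1024 ≡ 15430.
1617 = 1024 + 512 + 64 + 16 + 1, so 12546^1617 ≡ 15430·23169·2910·5935·12546 ≡ 25872 (mod 25873).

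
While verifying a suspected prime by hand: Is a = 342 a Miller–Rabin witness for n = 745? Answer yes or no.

no

n − 1 = 744 = 2^3 · 93, so s = 3 and d = 93.
x_0 = 342^93 mod 745 = 342.
x_0 is neither 1 nor 744, so continue squaring.
x_1 = 342^2 mod 745 = 744.
x_1 ≡ −1, so 342 is not a witness.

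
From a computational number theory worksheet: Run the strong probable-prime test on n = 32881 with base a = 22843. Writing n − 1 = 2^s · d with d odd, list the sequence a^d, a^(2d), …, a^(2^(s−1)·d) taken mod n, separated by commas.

4299, 2279, 31524, 113

n − 1 = 32880 = 2^4 · 2055, so s = 4 and d = 2055.
x_0 = 22843^2055 mod 32881 = 4299.
x_1 = 4299^2 mod 32881 = 2279.
x_2 = 2279^2 mod 32881 = 31524.
x_3 = 31524^2 mod 32881 = 113.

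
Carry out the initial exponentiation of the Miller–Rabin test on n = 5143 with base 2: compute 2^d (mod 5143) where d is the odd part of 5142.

n − 1 = 5142 = 2^1 · 2571, so s = 1 and d = 2571.
2^2571 mod 5143 = 2095.

2095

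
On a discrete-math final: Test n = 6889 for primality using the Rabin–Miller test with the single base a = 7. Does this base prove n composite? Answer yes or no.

n − 1 = 6888 = 2^3 · 861, so s = 3 and d = 861.
x_0 = 7^861 mod 6889 = 914.
x_0 is neither 1 nor 6888, so continue squaring.
x_1 = 914^2 mod 6889 = 1827.
x_2 = 1827^2 mod 6889 = 3653.
Reached i = s−1 = 2 without hitting −1: 7 is a Miller–Rabin witness and 6889 is composite.

yes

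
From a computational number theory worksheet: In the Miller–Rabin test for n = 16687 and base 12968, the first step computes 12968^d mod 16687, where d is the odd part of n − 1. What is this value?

12253

n − 1 = 16686 = 2^1 · 8343, so s = 1 and d = 8343.
12968^8343 mod 16687 = 12253.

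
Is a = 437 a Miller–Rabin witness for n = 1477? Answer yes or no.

no

n − 1 = 1476 = 2^2 · 369, so s = 2 and d = 369.
x_0 = 437^369 mod 1477 = 1476.
x_0 = 1476 ≡ −1, so 437 is not a witness.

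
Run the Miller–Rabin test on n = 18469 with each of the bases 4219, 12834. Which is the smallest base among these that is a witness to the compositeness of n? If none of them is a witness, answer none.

4219

n − 1 = 18468 = 2^2 · 4617, so s = 2 and d = 4617.
Base 4219: x_0 = 4219^4617 mod 18469 = 7059. x_0 is neither 1 nor 18468, so continue squaring. x_1 = 7059^2 mod 18469 = 119. Reached i = s−1 = 1 without hitting −1: 4219 is a Miller–Rabin witness and 18469 is composite.
Base 12834: x_0 = 12834^4617 mod 18469 = 9407. x_0 is neither 1 nor 18468, so continue squaring. x_1 = 9407^2 mod 18469 = 6670. Reached i = s−1 = 1 without hitting −1: 12834 is a Miller–Rabin witness and 18469 is composite.
The smallest witness among the given bases is 4219.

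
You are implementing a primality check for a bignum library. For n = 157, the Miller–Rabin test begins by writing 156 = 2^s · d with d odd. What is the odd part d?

Halving: 156 → 78 → 39; 39 is odd.
So 156 = 2^2 · 39.

39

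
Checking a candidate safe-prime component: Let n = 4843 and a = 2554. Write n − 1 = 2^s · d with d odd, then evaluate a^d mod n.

n − 1 = 4842 = 2^1 · 2421, so s = 1 and d = 2421.
Repeated squaring mod 4843: 2554^1 ≡ 2554, 2554^2 ≡ 4238, 2554^4 ≡ 2800, 2554^8 ≡ 4026, 2554^16 ≡ 3998, 2554^32 ≡ 2104, 2554^64 ≡ 314, 2554^128 ≡ 1736, 2554^256 ≡ 1350, 2554^512 ≡ 1532, 2554^1024 ≡ 3012, 2554^2048 ≡ 1205.
2421 = 2048 + 256 + 64 + 32 + 16 + 4 + 1, so 2554^2421 ≡ 1205·1350·314·2104·3998·2800·2554 ≡ 4538 (mod 4843).

4538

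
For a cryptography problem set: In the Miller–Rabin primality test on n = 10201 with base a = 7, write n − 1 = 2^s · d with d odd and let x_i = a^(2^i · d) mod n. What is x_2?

3233

n − 1 = 10200 = 2^3 · 1275, so s = 3 and d = 1275.
Repeated squaring mod 10201: 7^1 ≡ 7, 7^2 ≡ 49, 7^4 ≡ 2401, 7^8 ≡ 1236, 7^16 ≡ 7747, 7^32 ≡ 3526, 7^64 ≡ 7858, 7^128 ≡ 1511, 7^256 ≡ 8298, 7^512 ≡ 54, 7^1024 ≡ 2916.
1275 = 1024 + 128 + 64 + 32 + 16 + 8 + 2 + 1, so 7^1275 ≡ 2916·1511·7858·3526·7747·1236·49·7 ≡ 1606 (mod 10201).
x_0 = 1606.
x_1 = 1606^2 mod 10201 = 8584.
x_2 = 8584^2 mod 10201 = 3233.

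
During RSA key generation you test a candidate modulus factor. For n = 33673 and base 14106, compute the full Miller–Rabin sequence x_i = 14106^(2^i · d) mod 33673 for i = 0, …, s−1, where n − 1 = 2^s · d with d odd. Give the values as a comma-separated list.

n − 1 = 33672 = 2^3 · 4209, so s = 3 and d = 4209.
x_0 = 14106^4209 mod 33673 = 20260.
x_1 = 20260^2 mod 33673 = 27403.
x_2 = 27403^2 mod 33673 = 16509.

20260, 27403, 16509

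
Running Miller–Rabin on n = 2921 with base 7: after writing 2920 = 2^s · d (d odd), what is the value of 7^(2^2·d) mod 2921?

265

n − 1 = 2920 = 2^3 · 365, so s = 3 and d = 365.
x_0 = 7^365 mod 2921 = 848.
x_1 = 848^2 mod 2921 = 538.
x_2 = 538^2 mod 2921 = 265.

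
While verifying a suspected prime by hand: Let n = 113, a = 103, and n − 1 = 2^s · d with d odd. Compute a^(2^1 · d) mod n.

n − 1 = 112 = 2^4 · 7, so s = 4 and d = 7.
By repeated squaring, 103^7 ≡ 48 (mod 113).
x_0 = 48.
x_1 = 48^2 mod 113 = 44.

44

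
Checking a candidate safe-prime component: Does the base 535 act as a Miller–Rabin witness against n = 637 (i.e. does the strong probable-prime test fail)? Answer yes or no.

yes

n − 1 = 636 = 2^2 · 159, so s = 2 and d = 159.
Repeated squaring mod 637: 535^1 ≡ 535, 535^2 ≡ 212, 535^4 ≡ 354, 535^8 ≡ 464, 535^16 ≡ 627, 535^32 ≡ 100, 535^64 ≡ 445, 535^128 ≡ 555.
159 = 128 + 16 + 8 + 4 + 2 + 1, so 535^159 ≡ 555·627·464·354·212·535 ≡ 580 (mod 637).
x_0 = 535^159 mod 637 = 580.
x_0 is neither 1 nor 636, so continue squaring.
x_1 = 580^2 mod 637 = 64.
Reached i = s−1 = 1 without hitting −1: 535 is a Miller–Rabin witness and 637 is composite.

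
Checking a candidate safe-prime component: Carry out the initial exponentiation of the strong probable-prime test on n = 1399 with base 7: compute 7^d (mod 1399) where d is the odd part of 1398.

1

n − 1 = 1398 = 2^1 · 699, so s = 1 and d = 699.
7^699 mod 1399 = 1.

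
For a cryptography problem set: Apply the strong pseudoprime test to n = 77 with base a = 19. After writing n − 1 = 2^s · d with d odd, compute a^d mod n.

40

n − 1 = 76 = 2^2 · 19, so s = 2 and d = 19.
Repeated squaring mod 77: 19^1 ≡ 19, 19^2 ≡ 53, 19^4 ≡ 37, 19^8 ≡ 60, 19^16 ≡ 58.
19 = 16 + 2 + 1, so 19^19 ≡ 58·53·19 ≡ 40 (mod 77).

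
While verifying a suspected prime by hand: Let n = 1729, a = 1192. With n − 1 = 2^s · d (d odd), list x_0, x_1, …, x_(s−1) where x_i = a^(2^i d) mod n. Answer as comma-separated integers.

911, 1, 1, 1, 1, 1

n − 1 = 1728 = 2^6 · 27, so s = 6 and d = 27.
x_0 = 1192^27 mod 1729 = 911.
x_1 = 911^2 mod 1729 = 1.
x_2 = 1^2 mod 1729 = 1.
x_3 = 1^2 mod 1729 = 1.
x_4 = 1^2 mod 1729 = 1.
x_5 = 1^2 mod 1729 = 1.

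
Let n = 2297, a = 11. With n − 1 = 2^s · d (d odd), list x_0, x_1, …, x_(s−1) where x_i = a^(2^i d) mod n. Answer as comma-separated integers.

1, 1, 1

n − 1 = 2296 = 2^3 · 287, so s = 3 and d = 287.
x_0 = 11^287 mod 2297 = 1.
x_1 = 1^2 mod 2297 = 1.
x_2 = 1^2 mod 2297 = 1.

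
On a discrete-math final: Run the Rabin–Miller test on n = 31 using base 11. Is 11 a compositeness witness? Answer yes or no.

n − 1 = 30 = 2^1 · 15, so s = 1 and d = 15.
x_0 = 11^15 mod 31 = 30.
x_0 = 30 ≡ −1, so 11 is not a witness.

no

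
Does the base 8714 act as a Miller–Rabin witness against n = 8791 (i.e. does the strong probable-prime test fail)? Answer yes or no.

yes

n − 1 = 8790 = 2^1 · 4395, so s = 1 and d = 4395.
x_0 = 8714^4395 mod 8791 = 7319.
x_0 ∉ {1, 8790} and s = 1, so 8714 is a Miller–Rabin witness and 8791 is composite.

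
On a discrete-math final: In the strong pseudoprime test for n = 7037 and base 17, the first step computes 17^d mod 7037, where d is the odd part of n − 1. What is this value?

n − 1 = 7036 = 2^2 · 1759, so s = 2 and d = 1759.
17^1759 mod 7037 = 6100.

6100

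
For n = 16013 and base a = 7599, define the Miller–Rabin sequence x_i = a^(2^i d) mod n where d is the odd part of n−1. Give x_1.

n − 1 = 16012 = 2^2 · 4003, so s = 2 and d = 4003.
x_0 = 7599^4003 mod 16013 = 2291.
x_1 = 2291^2 mod 16013 = 12430.

12430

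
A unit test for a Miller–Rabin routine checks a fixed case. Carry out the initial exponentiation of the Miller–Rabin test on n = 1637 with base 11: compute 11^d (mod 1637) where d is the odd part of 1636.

1

n − 1 = 1636 = 2^2 · 409, so s = 2 and d = 409.
Repeated squaring mod 1637: 11^1 ≡ 11, 11^2 ≡ 121, 11^4 ≡ 1545, 11^8 ≡ 279, 11^16 ≡ 902, 11^32 ≡ 15, 11^64 ≡ 225, 11^128 ≡ 1515, 11^256 ≡ 151.
409 = 256 + 128 + 16 + 8 + 1, so 11^409 ≡ 151·1515·902·279·11 ≡ 1 (mod 1637).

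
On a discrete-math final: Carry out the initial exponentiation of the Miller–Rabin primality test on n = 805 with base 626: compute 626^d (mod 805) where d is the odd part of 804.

286

n − 1 = 804 = 2^2 · 201, so s = 2 and d = 201.
Repeated squaring mod 805: 626^1 ≡ 626, 626^2 ≡ 646, 626^4 ≡ 326, 626^8 ≡ 16, 626^16 ≡ 256, 626^32 ≡ 331, 626^64 ≡ 81, 626^128 ≡ 121.
201 = 128 + 64 + 8 + 1, so 626^201 ≡ 121·81·16·626 ≡ 286 (mod 805).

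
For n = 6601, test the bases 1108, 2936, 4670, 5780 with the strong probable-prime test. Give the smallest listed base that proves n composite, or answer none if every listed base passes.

n − 1 = 6600 = 2^3 · 825, so s = 3 and d = 825.
Base 1108: x_0 = 1108^825 mod 6601 = 1. x_0 = 1, so 1108 is not a witness.
Base 2936: x_0 = 2936^825 mod 6601 = 6600. x_0 = 6600 ≡ −1, so 2936 is not a witness.
Base 4670: x_0 = 4670^825 mod 6601 = 1. x_0 = 1, so 4670 is not a witness.
Base 5780: x_0 = 5780^825 mod 6601 = 6600. x_0 = 6600 ≡ −1, so 5780 is not a witness.
No listed base is a witness for 6601.

none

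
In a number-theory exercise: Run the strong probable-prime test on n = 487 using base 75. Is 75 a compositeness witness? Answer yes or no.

n − 1 = 486 = 2^1 · 243, so s = 1 and d = 243.
x_0 = 75^243 mod 487 = 486.
x_0 = 486 ≡ −1, so 75 is not a witness.

no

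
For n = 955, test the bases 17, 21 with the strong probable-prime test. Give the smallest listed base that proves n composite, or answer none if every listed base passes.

n − 1 = 954 = 2^1 · 477, so s = 1 and d = 477.
Base 17: x_0 = 17^477 mod 955 = 862. x_0 ∉ {1, 954} and s = 1, so 17 is a Miller–Rabin witness and 955 is composite.
Base 21: x_0 = 21^477 mod 955 = 896. x_0 ∉ {1, 954} and s = 1, so 21 is a Miller–Rabin witness and 955 is composite.
The smallest witness among the given bases is 17.

17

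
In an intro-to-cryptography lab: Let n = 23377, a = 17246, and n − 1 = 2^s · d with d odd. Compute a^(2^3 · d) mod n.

n − 1 = 23376 = 2^4 · 1461, so s = 4 and d = 1461.
Repeated squaring mod 23377: 17246^1 ≡ 17246, 17246^2 ≡ 22322, 17246^4 ≡ 14306, 17246^8 ≡ 19378, 17246^16 ≡ 2133, 17246^32 ≡ 14551, 17246^64 ≡ 6112, 17246^128 ≡ 98, 17246^256 ≡ 9604, 17246^512 ≡ 14551, 17246^1024 ≡ 6112.
1461 = 1024 + 256 + 128 + 32 + 16 + 4 + 1, so 17246^1461 ≡ 6112·9604·98·14551·2133·14306·17246 ≡ 3268 (mod 23377).
x_0 = 3268.
x_1 = 3268^2 mod 23377 = 19912.
x_2 = 19912^2 mod 23377 = 13824.
x_3 = 13824^2 mod 23377 = 19378.

19378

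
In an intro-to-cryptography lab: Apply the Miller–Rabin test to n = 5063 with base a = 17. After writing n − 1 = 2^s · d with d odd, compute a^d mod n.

n − 1 = 5062 = 2^1 · 2531, so s = 1 and d = 2531.
17^2531 mod 5063 = 3776.

3776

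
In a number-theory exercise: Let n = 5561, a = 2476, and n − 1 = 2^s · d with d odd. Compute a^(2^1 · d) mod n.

2292

n − 1 = 5560 = 2^3 · 695, so s = 3 and d = 695.
x_0 = 2476^695 mod 5561 = 3024.
x_1 = 3024^2 mod 5561 = 2292.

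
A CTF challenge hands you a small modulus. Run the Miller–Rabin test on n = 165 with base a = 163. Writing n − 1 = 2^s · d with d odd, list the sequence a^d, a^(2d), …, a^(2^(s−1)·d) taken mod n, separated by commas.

n − 1 = 164 = 2^2 · 41, so s = 2 and d = 41.
x_0 = 163^41 mod 165 = 163.
x_1 = 163^2 mod 165 = 4.

163, 4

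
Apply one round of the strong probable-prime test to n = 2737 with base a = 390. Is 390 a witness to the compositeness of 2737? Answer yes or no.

no

n − 1 = 2736 = 2^4 · 171, so s = 4 and d = 171.
x_0 = 390^171 mod 2737 = 2736.
x_0 = 2736 ≡ −1, so 390 is not a witness.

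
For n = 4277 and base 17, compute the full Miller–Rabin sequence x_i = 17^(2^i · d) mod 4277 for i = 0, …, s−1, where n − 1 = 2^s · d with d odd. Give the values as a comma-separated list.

3202, 835

n − 1 = 4276 = 2^2 · 1069, so s = 2 and d = 1069.
x_0 = 17^1069 mod 4277 = 3202.
x_1 = 3202^2 mod 4277 = 835.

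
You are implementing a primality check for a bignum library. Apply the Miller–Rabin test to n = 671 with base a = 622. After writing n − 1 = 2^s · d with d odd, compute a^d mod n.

318

n − 1 = 670 = 2^1 · 335, so s = 1 and d = 335.
Repeated squaring mod 671: 622^1 ≡ 622, 622^2 ≡ 388, 622^4 ≡ 240, 622^8 ≡ 565, 622^16 ≡ 500, 622^32 ≡ 388, 622^64 ≡ 240, 622^128 ≡ 565, 622^256 ≡ 500.
335 = 256 + 64 + 8 + 4 + 2 + 1, so 622^335 ≡ 500·240·565·240·388·622 ≡ 318 (mod 671).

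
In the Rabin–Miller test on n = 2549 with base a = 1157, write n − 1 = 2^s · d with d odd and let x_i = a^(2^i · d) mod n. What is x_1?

1

n − 1 = 2548 = 2^2 · 637, so s = 2 and d = 637.
Repeated squaring mod 2549: 1157^1 ≡ 1157, 1157^2 ≡ 424, 1157^4 ≡ 1346, 1157^8 ≡ 1926, 1157^16 ≡ 681, 1157^32 ≡ 2392, 1157^64 ≡ 1708, 1157^128 ≡ 1208, 1157^256 ≡ 1236, 1157^512 ≡ 845.
637 = 512 + 64 + 32 + 16 + 8 + 4 + 1, so 1157^637 ≡ 845·1708·2392·681·1926·1346·1157 ≡ 1 (mod 2549).
x_0 = 1.
x_1 = 1^2 mod 2549 = 1.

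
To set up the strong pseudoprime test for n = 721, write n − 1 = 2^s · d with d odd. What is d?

Halving: 720 → 360 → 180 → 90 → 45; 45 is odd.
So 720 = 2^4 · 45.

45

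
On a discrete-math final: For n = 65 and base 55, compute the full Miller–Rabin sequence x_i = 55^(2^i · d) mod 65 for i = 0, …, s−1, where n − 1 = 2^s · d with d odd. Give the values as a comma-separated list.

55, 35, 55, 35, 55, 35

n − 1 = 64 = 2^6 · 1, so s = 6 and d = 1.
x_0 = 55^1 mod 65 = 55.
x_1 = 55^2 mod 65 = 35.
x_2 = 35^2 mod 65 = 55.
x_3 = 55^2 mod 65 = 35.
x_4 = 35^2 mod 65 = 55.
x_5 = 55^2 mod 65 = 35.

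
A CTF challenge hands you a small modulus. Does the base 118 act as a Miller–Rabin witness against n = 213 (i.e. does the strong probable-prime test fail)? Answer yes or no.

n − 1 = 212 = 2^2 · 53, so s = 2 and d = 53.
x_0 = 118^53 mod 213 = 175.
x_0 is neither 1 nor 212, so continue squaring.
x_1 = 175^2 mod 213 = 166.
Reached i = s−1 = 1 without hitting −1: 118 is a Miller–Rabin witness and 213 is composite.

yes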